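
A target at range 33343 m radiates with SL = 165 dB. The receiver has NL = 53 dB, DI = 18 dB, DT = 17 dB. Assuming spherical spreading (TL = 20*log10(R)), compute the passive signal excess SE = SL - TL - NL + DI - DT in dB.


22.54 dB


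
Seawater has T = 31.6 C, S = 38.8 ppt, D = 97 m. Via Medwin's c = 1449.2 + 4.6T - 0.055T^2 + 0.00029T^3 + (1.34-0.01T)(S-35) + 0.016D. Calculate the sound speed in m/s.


c = 1449.2 + 4.6*31.6 - 0.055*31.6^2 + 0.00029*31.6^3 + (1.34 - 0.01*31.6)*(38.8 - 35) + 0.016*97 = 1554.23

1554.23 m/s


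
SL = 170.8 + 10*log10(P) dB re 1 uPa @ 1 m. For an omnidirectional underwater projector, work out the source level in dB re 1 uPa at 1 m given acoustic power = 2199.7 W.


SL = 170.8 + 10*log10(2199.7) = 170.8 + 33.42 = 204.22

204.22 dB


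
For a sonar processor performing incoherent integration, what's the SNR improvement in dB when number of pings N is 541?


Gain = 5*log10(541) = 13.67

13.67 dB


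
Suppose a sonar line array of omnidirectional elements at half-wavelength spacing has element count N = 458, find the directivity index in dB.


DI = 10*log10(458) = 26.61

26.61 dB


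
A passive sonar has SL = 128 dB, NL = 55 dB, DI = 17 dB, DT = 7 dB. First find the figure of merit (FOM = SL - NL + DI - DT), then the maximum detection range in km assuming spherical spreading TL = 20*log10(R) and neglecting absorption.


Step 1: FOM = SL - NL + DI - DT = 128 - 55 + 17 - 7 = 83 dB
Step 2: at max range FOM = TL = 20*log10(R), so R = 10^(83/20) = 14125.38 m = 14.13 km

14.13 km


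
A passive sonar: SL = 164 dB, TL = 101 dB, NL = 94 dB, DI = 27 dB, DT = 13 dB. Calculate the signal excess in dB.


SE = SL - TL - NL + DI - DT = 164 - 101 - 94 + 27 - 13 = -17

-17 dB


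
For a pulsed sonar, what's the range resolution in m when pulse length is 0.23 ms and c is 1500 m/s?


dR = c*tau/2 = 1500 * 0.23e-3 / 2 = 0.1725

0.1725 m


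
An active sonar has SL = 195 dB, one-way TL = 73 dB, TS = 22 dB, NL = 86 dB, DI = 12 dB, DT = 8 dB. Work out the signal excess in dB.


-11 dB


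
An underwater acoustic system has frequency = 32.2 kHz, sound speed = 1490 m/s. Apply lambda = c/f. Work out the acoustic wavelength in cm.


lambda = c/f = 1490 / 32200 = 0.0463 m = 4.63 cm

4.63 cm


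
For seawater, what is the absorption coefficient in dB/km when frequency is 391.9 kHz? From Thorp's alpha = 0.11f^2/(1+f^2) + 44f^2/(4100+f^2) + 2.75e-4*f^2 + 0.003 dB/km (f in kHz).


f^2 = 153585.61
alpha = 0.11*153585.61/(1+153585.61) + 44*153585.61/(4100+153585.61) + 2.75e-4*153585.61 + 0.003 = 85.205

85.205 dB/km


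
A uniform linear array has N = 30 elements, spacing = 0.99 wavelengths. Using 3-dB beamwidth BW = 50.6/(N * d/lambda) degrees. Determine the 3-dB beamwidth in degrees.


BW = 50.6 / (30 * 0.99) = 50.6 / 29.7 = 1.7

1.7 deg


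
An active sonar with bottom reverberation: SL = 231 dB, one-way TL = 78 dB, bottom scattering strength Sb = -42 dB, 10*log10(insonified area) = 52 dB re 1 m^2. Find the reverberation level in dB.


85 dB


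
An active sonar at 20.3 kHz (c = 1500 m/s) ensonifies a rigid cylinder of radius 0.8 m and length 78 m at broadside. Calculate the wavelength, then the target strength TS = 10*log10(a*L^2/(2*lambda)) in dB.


Step 1: lambda = c/f = 1500/20300 = 0.07389 m
Step 2: TS = 10*log10(a*L^2/(2*lambda)) = 10*log10(0.8*78^2/(2*0.07389)) = 45.18

45.18 dB


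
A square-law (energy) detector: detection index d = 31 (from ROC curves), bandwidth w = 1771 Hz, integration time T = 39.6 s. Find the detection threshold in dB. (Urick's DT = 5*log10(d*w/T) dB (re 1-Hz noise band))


DT = 5*log10(d*w/T) = 5*log10(31 * 1771 / 39.6) = 5*log10(1386.39) = 15.71

15.71 dB


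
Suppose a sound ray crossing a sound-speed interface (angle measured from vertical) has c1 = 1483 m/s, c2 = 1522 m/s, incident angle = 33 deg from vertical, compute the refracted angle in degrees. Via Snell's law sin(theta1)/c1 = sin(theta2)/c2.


33.98 deg


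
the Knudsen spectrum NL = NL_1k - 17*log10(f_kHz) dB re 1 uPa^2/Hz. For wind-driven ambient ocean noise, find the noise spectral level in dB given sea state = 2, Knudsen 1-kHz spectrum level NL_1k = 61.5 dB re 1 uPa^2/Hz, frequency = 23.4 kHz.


38.22 dB


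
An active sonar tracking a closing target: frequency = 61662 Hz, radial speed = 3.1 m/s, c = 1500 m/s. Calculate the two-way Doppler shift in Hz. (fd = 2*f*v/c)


fd = 2*f*v/c = 2 * 61662 * 3.1 / 1500 = 254.87

254.87 Hz


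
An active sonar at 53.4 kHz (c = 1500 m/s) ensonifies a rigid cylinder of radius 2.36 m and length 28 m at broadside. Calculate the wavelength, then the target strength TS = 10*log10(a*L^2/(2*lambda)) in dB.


Step 1: lambda = c/f = 1500/53400 = 0.02809 m
Step 2: TS = 10*log10(a*L^2/(2*lambda)) = 10*log10(2.36*28^2/(2*0.02809)) = 45.18

45.18 dB


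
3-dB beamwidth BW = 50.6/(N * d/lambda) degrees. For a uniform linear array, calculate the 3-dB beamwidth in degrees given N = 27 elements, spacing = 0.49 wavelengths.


3.82 deg


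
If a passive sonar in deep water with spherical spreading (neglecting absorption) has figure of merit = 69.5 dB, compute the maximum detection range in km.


At max range FOM = TL, so 20*log10(R) = 69.5
R = 10^(69.5/20) = 2985.38 m = 2.99 km

2.99 km


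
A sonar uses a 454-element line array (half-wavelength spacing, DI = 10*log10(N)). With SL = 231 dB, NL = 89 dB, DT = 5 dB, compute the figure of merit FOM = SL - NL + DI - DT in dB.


Step 1: DI = 10*log10(454) = 26.57 dB
Step 2: FOM = SL - NL + DI - DT = 231 - 89 + 26.57 - 5 = 163.57

163.57 dB


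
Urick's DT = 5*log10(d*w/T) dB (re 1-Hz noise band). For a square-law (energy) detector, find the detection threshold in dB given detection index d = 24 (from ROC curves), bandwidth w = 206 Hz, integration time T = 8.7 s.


DT = 5*log10(d*w/T) = 5*log10(24 * 206 / 8.7) = 5*log10(568.28) = 13.77

13.77 dB


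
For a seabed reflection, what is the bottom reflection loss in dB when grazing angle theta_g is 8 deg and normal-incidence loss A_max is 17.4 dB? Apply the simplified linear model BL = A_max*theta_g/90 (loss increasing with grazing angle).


1.55 dB


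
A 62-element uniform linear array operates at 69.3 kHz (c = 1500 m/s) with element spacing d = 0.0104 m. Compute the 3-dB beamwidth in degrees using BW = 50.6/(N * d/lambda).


Step 1: lambda = 1500/69300 = 0.02165 m
Step 2: d/lambda = 0.0104/0.02165 = 0.4804
Step 3: BW = 50.6/(N * d/lambda) = 50.6/(62 * 0.4804) = 1.7

1.7 deg


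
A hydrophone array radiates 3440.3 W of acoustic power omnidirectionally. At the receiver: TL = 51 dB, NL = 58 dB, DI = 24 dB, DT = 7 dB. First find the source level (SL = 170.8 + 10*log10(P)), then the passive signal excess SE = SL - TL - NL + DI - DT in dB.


Step 1: SL = 170.8 + 10*log10(3440.3) = 206.17 dB
Step 2: SE = SL - TL - NL + DI - DT = 206.17 - 51 - 58 + 24 - 7 = 114.17

114.17 dB


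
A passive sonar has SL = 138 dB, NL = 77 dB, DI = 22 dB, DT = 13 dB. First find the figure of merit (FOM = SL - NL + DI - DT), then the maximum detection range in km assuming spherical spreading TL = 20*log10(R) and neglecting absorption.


Step 1: FOM = SL - NL + DI - DT = 138 - 77 + 22 - 13 = 70 dB
Step 2: at max range FOM = TL = 20*log10(R), so R = 10^(70/20) = 3162.28 m = 3.16 km

3.16 km


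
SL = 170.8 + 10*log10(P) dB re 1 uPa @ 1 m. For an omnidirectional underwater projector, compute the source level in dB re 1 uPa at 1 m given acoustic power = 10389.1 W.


SL = 170.8 + 10*log10(10389.1) = 170.8 + 40.17 = 210.97

210.97 dB


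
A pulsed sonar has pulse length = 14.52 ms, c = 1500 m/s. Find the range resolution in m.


dR = c*tau/2 = 1500 * 14.52e-3 / 2 = 10.89

10.89 m


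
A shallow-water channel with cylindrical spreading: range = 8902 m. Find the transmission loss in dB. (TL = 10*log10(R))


TL = 10*log10(8902) = 39.49

39.49 dB


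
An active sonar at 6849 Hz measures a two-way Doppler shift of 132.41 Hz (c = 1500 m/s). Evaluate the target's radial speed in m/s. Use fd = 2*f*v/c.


From fd = 2*f*v/c, v = c*fd/(2*f) = 1500 * 132.41 / (2*6849) = 14.5

14.5 m/s


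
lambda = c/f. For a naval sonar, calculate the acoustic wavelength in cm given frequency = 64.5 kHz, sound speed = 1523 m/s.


2.36 cm


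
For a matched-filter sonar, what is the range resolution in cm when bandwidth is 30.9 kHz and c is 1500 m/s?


dR = c/(2*BW) = 1500 / (2 * 30.9e3) = 0.0243 m = 2.43 cm

2.43 cm


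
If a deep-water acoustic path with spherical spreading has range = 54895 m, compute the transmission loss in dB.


94.79 dB


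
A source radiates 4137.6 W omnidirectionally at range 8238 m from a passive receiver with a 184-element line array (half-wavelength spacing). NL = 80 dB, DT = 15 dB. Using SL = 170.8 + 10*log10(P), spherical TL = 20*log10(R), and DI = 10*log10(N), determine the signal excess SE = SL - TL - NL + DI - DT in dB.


Step 1: SL = 170.8 + 10*log10(4137.6) = 206.97 dB
Step 2: TL = 20*log10(8238) = 78.32 dB
Step 3: DI = 10*log10(184) = 22.65 dB
Step 4: SE = SL - TL - NL + DI - DT = 206.97 - 78.32 - 80 + 22.65 - 15 = 56.3

56.3 dB


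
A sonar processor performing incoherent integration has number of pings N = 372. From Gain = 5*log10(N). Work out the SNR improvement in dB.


Gain = 5*log10(372) = 12.85

12.85 dB


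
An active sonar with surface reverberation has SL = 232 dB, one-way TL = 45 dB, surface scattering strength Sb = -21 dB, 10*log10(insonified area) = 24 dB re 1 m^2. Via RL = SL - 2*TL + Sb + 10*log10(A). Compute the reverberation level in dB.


145 dB


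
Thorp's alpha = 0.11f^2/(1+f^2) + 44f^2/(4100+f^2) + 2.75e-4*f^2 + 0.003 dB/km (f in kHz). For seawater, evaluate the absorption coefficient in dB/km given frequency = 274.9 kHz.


f^2 = 75570.01
alpha = 0.11*75570.01/(1+75570.01) + 44*75570.01/(4100+75570.01) + 2.75e-4*75570.01 + 0.003 = 62.63

62.63 dB/km


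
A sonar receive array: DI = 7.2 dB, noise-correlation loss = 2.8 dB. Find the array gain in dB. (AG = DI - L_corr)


AG = DI - L_corr = 7.2 - 2.8 = 4.4

4.4 dB


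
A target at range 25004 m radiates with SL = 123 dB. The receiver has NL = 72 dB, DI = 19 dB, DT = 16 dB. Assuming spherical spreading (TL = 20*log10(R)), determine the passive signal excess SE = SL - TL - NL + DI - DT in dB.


-33.96 dB


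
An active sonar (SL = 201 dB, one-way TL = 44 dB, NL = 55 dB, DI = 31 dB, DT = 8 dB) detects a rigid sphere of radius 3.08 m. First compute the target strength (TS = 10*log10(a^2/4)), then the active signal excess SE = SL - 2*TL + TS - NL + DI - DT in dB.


Step 1: TS = 10*log10(3.08^2/4) = 3.75 dB
Step 2: SE = SL - 2*TL + TS - NL + DI - DT = 201 - 2*44 + (3.75) - 55 + 31 - 8 = 84.75

84.75 dB


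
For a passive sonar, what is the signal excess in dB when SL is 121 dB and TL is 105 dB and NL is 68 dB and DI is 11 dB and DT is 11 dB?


-52 dB


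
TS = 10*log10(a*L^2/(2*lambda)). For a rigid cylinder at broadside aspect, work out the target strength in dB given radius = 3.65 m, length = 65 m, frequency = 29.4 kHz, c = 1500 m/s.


51.79 dB


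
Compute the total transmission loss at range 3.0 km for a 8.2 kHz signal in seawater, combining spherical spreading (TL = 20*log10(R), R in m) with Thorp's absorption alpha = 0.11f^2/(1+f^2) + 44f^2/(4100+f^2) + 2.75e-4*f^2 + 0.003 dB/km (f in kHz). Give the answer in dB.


Step 1 (Thorp): alpha = 0.11*67.24/(1+67.24) + 44*67.24/(4100+67.24) + 2.75e-4*67.24 + 0.003 = 0.8398 dB/km
Step 2: TL_spread = 20*log10(3000) = 69.54 dB
Step 3: TL_abs = alpha*R = 0.8398 * 3.0 = 2.52 dB
Step 4: TL_total = 69.54 + 2.52 = 72.06

72.06 dB


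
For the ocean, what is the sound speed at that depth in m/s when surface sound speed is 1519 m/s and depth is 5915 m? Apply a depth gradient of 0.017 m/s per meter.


1619.555 m/s


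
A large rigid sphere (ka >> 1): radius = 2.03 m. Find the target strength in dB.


0.13 dB


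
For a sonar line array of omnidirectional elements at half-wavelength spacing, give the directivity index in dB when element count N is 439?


26.42 dB


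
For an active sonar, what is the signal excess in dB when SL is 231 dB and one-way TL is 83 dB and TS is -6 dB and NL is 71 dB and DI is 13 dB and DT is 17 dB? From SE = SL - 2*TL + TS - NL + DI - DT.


-16 dB


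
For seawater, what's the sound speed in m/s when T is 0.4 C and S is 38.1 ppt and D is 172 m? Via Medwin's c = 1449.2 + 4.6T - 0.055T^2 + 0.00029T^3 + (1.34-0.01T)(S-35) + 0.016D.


1457.92 m/s


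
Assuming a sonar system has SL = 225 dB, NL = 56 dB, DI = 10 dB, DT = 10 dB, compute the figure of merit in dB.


FOM = SL - NL + DI - DT = 225 - 56 + 10 - 10 = 169

169 dB


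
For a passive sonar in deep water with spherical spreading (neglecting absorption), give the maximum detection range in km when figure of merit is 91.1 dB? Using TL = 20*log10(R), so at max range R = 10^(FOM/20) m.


35.89 km


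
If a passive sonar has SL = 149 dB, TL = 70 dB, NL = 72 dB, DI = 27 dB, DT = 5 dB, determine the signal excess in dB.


SE = SL - TL - NL + DI - DT = 149 - 70 - 72 + 27 - 5 = 29

29 dB


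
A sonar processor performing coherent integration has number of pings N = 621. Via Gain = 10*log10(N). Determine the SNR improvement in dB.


Gain = 10*log10(621) = 27.93

27.93 dB


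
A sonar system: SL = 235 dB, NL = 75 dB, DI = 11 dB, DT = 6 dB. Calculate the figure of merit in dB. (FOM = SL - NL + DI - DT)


FOM = SL - NL + DI - DT = 235 - 75 + 11 - 6 = 165

165 dB


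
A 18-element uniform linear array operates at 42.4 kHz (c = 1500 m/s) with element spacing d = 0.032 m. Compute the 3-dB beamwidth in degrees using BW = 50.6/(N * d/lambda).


Step 1: lambda = 1500/42400 = 0.03538 m
Step 2: d/lambda = 0.032/0.03538 = 0.9045
Step 3: BW = 50.6/(N * d/lambda) = 50.6/(18 * 0.9045) = 3.11

3.11 deg


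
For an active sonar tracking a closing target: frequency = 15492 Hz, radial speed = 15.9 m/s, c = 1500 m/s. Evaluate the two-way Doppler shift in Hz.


fd = 2*f*v/c = 2 * 15492 * 15.9 / 1500 = 328.43

328.43 Hz


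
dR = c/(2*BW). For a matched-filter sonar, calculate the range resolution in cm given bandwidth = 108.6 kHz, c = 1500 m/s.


dR = c/(2*BW) = 1500 / (2 * 108.6e3) = 0.0069 m = 0.69 cm

0.69 cm


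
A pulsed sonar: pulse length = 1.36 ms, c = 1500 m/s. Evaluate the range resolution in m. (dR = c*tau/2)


dR = c*tau/2 = 1500 * 1.36e-3 / 2 = 1.02

1.02 m


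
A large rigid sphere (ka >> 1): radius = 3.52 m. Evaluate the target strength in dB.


TS = 10*log10(3.52^2 / 4) = 10*log10(3.0976) = 4.91

4.91 dB


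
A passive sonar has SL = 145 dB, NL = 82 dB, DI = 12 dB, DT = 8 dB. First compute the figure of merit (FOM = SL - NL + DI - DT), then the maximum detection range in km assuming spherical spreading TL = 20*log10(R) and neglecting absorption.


Step 1: FOM = SL - NL + DI - DT = 145 - 82 + 12 - 8 = 67 dB
Step 2: at max range FOM = TL = 20*log10(R), so R = 10^(67/20) = 2238.72 m = 2.24 km

2.24 km


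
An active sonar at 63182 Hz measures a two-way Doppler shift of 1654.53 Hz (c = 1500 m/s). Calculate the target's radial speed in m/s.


From fd = 2*f*v/c, v = c*fd/(2*f) = 1500 * 1654.53 / (2*63182) = 19.64

19.64 m/s


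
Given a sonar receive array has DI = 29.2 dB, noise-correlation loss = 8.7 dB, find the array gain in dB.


AG = DI - L_corr = 29.2 - 8.7 = 20.5

20.5 dB


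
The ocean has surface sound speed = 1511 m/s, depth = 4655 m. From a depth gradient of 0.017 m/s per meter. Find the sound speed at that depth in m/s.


1590.135 m/s


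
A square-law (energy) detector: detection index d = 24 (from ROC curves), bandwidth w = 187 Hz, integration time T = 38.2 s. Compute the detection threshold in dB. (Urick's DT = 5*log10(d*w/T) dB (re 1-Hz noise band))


10.35 dB


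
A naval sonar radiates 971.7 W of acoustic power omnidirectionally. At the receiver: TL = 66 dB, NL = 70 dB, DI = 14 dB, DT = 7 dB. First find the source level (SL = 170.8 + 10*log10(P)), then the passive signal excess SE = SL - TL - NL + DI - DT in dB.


Step 1: SL = 170.8 + 10*log10(971.7) = 200.68 dB
Step 2: SE = SL - TL - NL + DI - DT = 200.68 - 66 - 70 + 14 - 7 = 71.68

71.68 dB


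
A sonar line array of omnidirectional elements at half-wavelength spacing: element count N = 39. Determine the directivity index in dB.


15.91 dB


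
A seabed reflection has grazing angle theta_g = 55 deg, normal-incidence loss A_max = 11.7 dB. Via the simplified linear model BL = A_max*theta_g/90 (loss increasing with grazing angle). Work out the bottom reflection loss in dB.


7.15 dB


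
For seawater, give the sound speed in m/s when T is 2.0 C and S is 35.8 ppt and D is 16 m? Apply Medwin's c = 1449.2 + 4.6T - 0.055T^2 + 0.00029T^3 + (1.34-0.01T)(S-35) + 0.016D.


c = 1449.2 + 4.6*2.0 - 0.055*2.0^2 + 0.00029*2.0^3 + (1.34 - 0.01*2.0)*(35.8 - 35) + 0.016*16 = 1459.49

1459.49 m/s


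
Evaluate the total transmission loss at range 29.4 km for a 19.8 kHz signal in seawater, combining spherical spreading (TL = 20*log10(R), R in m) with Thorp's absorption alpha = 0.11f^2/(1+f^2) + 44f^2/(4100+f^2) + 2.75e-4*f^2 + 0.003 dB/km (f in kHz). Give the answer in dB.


Step 1 (Thorp): alpha = 0.11*392.04/(1+392.04) + 44*392.04/(4100+392.04) + 2.75e-4*392.04 + 0.003 = 4.0606 dB/km
Step 2: TL_spread = 20*log10(29400) = 89.37 dB
Step 3: TL_abs = alpha*R = 4.0606 * 29.4 = 119.38 dB
Step 4: TL_total = 89.37 + 119.38 = 208.75

208.75 dB


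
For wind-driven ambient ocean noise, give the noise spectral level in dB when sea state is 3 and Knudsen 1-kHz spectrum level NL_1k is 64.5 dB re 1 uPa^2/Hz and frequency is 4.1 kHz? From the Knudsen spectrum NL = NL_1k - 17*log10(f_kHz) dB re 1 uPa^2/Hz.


NL = NL_1k - 17*log10(f_kHz) = 64.5 - 17*log10(4.1) = 64.5 - (10.42) = 54.08

54.08 dB


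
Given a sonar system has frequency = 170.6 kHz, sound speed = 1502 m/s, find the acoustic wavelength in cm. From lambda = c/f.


lambda = c/f = 1502 / 170600 = 0.0088 m = 0.88 cm

0.88 cm


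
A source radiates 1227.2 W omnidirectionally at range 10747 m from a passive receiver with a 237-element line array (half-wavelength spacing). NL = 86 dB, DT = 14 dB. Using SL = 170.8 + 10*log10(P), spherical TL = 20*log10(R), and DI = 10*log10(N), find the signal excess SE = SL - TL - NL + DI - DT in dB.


44.81 dB


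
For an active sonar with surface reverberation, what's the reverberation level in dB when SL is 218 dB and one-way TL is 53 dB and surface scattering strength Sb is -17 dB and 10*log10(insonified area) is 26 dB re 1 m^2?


RL = SL - 2*TL + Sb + 10*log10(A) = 218 - 2*53 + (-17) + 26 = 121

121 dB


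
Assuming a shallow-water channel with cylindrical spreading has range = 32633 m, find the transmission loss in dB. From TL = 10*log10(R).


TL = 10*log10(32633) = 45.14

45.14 dB


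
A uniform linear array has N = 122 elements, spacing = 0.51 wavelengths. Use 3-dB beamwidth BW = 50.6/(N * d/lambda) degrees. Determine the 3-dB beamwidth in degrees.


BW = 50.6 / (122 * 0.51) = 50.6 / 62.22 = 0.81

0.81 deg


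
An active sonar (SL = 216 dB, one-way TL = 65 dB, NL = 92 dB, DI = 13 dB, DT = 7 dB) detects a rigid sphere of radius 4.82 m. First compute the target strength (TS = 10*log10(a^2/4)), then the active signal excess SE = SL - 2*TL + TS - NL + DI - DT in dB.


Step 1: TS = 10*log10(4.82^2/4) = 7.64 dB
Step 2: SE = SL - 2*TL + TS - NL + DI - DT = 216 - 2*65 + (7.64) - 92 + 13 - 7 = 7.64

7.64 dB


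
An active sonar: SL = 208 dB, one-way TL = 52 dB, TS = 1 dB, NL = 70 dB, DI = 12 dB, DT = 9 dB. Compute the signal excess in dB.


SE = SL - 2*TL + TS - NL + DI - DT = 208 - 2*52 + (1) - 70 + 12 - 9 = 38

38 dB


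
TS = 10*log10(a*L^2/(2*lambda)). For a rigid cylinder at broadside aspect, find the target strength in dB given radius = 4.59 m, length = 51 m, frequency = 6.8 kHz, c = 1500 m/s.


44.32 dB


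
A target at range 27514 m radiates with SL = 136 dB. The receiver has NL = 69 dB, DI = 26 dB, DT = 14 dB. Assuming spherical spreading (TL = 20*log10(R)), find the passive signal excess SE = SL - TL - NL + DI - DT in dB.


Step 1: TL = 20*log10(27514) = 88.79 dB
Step 2: SE = 136 - 88.79 - 69 + 26 - 14 = -9.79

-9.79 dB


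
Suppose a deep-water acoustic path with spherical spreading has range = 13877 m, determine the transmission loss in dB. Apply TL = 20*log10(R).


TL = 20*log10(13877) = 82.85

82.85 dB


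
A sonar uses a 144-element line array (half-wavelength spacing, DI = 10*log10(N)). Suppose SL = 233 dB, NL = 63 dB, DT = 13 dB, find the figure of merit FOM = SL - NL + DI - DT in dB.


Step 1: DI = 10*log10(144) = 21.58 dB
Step 2: FOM = SL - NL + DI - DT = 233 - 63 + 21.58 - 13 = 178.58

178.58 dB


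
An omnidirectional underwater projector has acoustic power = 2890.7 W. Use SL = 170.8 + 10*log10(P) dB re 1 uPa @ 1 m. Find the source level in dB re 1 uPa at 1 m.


205.41 dB


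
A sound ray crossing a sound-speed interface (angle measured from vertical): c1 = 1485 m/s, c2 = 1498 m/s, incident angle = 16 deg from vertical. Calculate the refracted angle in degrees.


16.14 deg


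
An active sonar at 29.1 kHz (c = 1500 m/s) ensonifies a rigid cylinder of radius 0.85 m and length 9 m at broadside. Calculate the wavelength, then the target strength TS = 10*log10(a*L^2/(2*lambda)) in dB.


Step 1: lambda = c/f = 1500/29100 = 0.05155 m
Step 2: TS = 10*log10(a*L^2/(2*lambda)) = 10*log10(0.85*9^2/(2*0.05155)) = 28.25

28.25 dB


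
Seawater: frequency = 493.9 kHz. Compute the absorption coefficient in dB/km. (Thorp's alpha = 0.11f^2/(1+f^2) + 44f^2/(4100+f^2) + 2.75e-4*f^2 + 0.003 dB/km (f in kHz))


110.468 dB/km


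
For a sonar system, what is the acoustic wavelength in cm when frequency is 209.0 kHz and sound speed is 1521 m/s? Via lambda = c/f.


lambda = c/f = 1521 / 209000 = 0.0073 m = 0.73 cm

0.73 cm


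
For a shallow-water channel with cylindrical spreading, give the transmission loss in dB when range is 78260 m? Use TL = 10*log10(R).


TL = 10*log10(78260) = 48.94

48.94 dB


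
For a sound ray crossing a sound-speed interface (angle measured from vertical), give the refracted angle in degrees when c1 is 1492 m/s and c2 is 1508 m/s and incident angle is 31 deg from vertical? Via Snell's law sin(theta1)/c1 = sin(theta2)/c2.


sin(theta2) = (c2/c1)*sin(theta1) = (1508/1492)*sin(31 deg) = 0.52056
theta2 = arcsin(0.52056) = 31.37

31.37 deg


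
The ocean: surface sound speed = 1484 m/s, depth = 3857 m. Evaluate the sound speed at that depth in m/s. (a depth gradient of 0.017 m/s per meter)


c = 1484 + 0.017 * 3857 = 1549.569

1549.569 m/s


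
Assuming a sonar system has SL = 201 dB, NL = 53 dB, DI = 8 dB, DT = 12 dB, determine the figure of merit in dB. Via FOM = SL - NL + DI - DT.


FOM = SL - NL + DI - DT = 201 - 53 + 8 - 12 = 144

144 dB


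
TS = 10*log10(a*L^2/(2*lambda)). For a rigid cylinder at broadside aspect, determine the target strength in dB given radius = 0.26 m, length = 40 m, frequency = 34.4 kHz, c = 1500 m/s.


lambda = 1500/34400 = 0.0436 m
TS = 10*log10(0.26*40^2/(2*0.0436)) = 36.79

36.79 dB


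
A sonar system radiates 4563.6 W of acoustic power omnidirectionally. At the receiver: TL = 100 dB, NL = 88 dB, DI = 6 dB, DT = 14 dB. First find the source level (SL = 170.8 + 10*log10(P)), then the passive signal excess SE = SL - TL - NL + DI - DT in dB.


Step 1: SL = 170.8 + 10*log10(4563.6) = 207.39 dB
Step 2: SE = SL - TL - NL + DI - DT = 207.39 - 100 - 88 + 6 - 14 = 11.39

11.39 dB


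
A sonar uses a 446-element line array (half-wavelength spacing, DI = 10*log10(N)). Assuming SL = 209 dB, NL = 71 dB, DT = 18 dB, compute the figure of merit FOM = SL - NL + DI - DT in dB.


146.49 dB


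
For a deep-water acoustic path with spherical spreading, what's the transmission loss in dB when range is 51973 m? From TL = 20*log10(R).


94.32 dB


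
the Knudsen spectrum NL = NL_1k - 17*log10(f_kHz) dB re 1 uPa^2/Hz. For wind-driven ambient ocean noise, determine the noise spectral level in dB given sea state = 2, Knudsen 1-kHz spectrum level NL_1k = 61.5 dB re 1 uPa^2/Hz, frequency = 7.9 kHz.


NL = NL_1k - 17*log10(f_kHz) = 61.5 - 17*log10(7.9) = 61.5 - (15.26) = 46.24

46.24 dB


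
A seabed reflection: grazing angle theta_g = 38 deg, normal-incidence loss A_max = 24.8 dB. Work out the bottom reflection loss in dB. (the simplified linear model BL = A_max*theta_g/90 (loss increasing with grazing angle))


BL = A_max * theta_g / 90 = 24.8 * 38 / 90 = 10.47

10.47 dB


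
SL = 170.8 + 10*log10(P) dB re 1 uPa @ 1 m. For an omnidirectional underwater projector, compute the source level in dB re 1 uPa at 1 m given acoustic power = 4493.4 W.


SL = 170.8 + 10*log10(4493.4) = 170.8 + 36.53 = 207.33

207.33 dB


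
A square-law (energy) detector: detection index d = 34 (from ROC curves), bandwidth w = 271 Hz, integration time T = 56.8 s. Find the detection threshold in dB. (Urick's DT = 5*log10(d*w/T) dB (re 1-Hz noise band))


DT = 5*log10(d*w/T) = 5*log10(34 * 271 / 56.8) = 5*log10(162.22) = 11.05

11.05 dB


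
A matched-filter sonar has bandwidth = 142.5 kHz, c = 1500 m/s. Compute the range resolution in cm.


dR = c/(2*BW) = 1500 / (2 * 142.5e3) = 0.0053 m = 0.53 cm

0.53 cm


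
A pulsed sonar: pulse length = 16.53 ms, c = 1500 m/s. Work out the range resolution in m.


dR = c*tau/2 = 1500 * 16.53e-3 / 2 = 12.3975

12.3975 m


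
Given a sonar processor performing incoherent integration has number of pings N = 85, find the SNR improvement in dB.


Gain = 5*log10(85) = 9.65

9.65 dB


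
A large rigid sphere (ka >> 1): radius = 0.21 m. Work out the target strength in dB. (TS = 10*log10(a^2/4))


-19.58 dB


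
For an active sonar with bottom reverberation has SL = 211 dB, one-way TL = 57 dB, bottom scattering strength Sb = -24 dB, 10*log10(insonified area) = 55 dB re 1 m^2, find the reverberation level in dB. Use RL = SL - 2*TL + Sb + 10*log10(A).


RL = SL - 2*TL + Sb + 10*log10(A) = 211 - 2*57 + (-24) + 55 = 128

128 dB


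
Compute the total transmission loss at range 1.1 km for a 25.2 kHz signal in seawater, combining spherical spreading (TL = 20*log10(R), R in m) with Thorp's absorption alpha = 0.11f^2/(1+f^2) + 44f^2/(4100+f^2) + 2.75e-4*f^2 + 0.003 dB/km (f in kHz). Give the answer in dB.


Step 1 (Thorp): alpha = 0.11*635.04/(1+635.04) + 44*635.04/(4100+635.04) + 2.75e-4*635.04 + 0.003 = 6.1885 dB/km
Step 2: TL_spread = 20*log10(1100) = 60.83 dB
Step 3: TL_abs = alpha*R = 6.1885 * 1.1 = 6.81 dB
Step 4: TL_total = 60.83 + 6.81 = 67.64

67.64 dB


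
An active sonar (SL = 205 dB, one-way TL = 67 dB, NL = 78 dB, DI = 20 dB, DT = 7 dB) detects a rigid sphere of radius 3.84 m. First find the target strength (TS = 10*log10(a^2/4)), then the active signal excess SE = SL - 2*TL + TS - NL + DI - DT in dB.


Step 1: TS = 10*log10(3.84^2/4) = 5.67 dB
Step 2: SE = SL - 2*TL + TS - NL + DI - DT = 205 - 2*67 + (5.67) - 78 + 20 - 7 = 11.67

11.67 dB


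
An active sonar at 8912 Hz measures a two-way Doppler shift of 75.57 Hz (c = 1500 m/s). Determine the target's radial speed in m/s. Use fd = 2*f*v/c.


6.36 m/s


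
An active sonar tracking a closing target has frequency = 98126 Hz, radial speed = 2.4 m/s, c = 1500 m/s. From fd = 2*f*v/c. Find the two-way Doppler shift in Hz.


314.0 Hz


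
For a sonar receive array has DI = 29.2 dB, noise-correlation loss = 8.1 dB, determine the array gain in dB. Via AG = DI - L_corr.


AG = DI - L_corr = 29.2 - 8.1 = 21.1

21.1 dB


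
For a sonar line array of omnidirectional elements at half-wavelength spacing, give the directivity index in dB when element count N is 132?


DI = 10*log10(132) = 21.21

21.21 dB


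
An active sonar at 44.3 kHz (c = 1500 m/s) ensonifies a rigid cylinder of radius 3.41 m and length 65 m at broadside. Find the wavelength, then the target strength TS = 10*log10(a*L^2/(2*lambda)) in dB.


Step 1: lambda = c/f = 1500/44300 = 0.03386 m
Step 2: TS = 10*log10(a*L^2/(2*lambda)) = 10*log10(3.41*65^2/(2*0.03386)) = 53.28

53.28 dB


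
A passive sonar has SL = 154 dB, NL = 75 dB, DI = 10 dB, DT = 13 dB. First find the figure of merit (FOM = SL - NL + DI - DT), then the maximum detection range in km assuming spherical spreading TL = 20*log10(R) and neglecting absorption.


Step 1: FOM = SL - NL + DI - DT = 154 - 75 + 10 - 13 = 76 dB
Step 2: at max range FOM = TL = 20*log10(R), so R = 10^(76/20) = 6309.57 m = 6.31 km

6.31 km


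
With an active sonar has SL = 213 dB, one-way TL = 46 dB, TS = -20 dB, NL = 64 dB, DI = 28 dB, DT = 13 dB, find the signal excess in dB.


SE = SL - 2*TL + TS - NL + DI - DT = 213 - 2*46 + (-20) - 64 + 28 - 13 = 52

52 dB


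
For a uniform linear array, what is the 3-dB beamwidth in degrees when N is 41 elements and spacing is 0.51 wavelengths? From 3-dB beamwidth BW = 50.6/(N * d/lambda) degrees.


2.42 deg


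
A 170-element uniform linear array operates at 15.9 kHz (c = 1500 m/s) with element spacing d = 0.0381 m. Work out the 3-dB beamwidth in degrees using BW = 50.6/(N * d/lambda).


Step 1: lambda = 1500/15900 = 0.09434 m
Step 2: d/lambda = 0.0381/0.09434 = 0.4039
Step 3: BW = 50.6/(N * d/lambda) = 50.6/(170 * 0.4039) = 0.74

0.74 deg


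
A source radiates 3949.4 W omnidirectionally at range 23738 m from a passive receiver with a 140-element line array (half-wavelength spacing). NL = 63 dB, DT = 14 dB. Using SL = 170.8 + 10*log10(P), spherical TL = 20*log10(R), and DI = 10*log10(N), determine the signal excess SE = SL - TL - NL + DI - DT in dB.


Step 1: SL = 170.8 + 10*log10(3949.4) = 206.77 dB
Step 2: TL = 20*log10(23738) = 87.51 dB
Step 3: DI = 10*log10(140) = 21.46 dB
Step 4: SE = SL - TL - NL + DI - DT = 206.77 - 87.51 - 63 + 21.46 - 14 = 63.72

63.72 dB


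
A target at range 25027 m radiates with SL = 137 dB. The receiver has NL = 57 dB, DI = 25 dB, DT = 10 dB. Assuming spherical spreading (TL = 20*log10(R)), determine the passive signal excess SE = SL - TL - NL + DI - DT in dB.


Step 1: TL = 20*log10(25027) = 87.97 dB
Step 2: SE = 137 - 87.97 - 57 + 25 - 10 = 7.03

7.03 dB


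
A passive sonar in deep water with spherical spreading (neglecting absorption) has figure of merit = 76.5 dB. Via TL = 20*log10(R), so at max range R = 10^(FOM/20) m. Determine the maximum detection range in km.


6.68 km


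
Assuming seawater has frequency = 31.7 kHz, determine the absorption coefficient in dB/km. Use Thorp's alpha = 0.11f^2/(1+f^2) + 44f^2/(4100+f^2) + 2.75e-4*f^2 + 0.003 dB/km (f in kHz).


f^2 = 1004.89
alpha = 0.11*1004.89/(1+1004.89) + 44*1004.89/(4100+1004.89) + 2.75e-4*1004.89 + 0.003 = 9.051

9.051 dB/km


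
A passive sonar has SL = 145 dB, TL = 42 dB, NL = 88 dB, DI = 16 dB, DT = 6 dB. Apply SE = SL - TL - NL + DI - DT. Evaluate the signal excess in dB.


SE = SL - TL - NL + DI - DT = 145 - 42 - 88 + 16 - 6 = 25

25 dB


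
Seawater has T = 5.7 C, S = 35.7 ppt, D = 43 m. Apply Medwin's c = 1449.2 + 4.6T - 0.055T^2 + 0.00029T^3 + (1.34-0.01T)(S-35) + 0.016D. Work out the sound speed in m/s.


c = 1449.2 + 4.6*5.7 - 0.055*5.7^2 + 0.00029*5.7^3 + (1.34 - 0.01*5.7)*(35.7 - 35) + 0.016*43 = 1475.27

1475.27 m/s


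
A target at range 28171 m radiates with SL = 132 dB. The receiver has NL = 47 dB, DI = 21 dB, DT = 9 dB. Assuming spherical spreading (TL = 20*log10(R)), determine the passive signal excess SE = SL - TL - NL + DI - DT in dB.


Step 1: TL = 20*log10(28171) = 89.0 dB
Step 2: SE = 132 - 89.0 - 47 + 21 - 9 = 8.0

8.0 dB


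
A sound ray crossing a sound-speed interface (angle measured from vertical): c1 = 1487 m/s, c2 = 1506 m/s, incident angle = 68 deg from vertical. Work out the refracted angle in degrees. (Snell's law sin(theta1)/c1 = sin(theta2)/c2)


69.89 deg


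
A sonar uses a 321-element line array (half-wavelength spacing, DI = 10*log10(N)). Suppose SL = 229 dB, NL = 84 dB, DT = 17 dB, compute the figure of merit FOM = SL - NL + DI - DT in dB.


Step 1: DI = 10*log10(321) = 25.07 dB
Step 2: FOM = SL - NL + DI - DT = 229 - 84 + 25.07 - 17 = 153.07

153.07 dB


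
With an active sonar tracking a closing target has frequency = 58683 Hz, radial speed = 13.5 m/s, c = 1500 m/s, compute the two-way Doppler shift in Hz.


fd = 2*f*v/c = 2 * 58683 * 13.5 / 1500 = 1056.29

1056.29 Hz


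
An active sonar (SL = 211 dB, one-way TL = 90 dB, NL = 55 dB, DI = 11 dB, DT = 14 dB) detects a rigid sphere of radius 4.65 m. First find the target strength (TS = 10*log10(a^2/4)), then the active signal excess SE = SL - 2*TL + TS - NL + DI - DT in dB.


Step 1: TS = 10*log10(4.65^2/4) = 7.33 dB
Step 2: SE = SL - 2*TL + TS - NL + DI - DT = 211 - 2*90 + (7.33) - 55 + 11 - 14 = -19.67

-19.67 dB


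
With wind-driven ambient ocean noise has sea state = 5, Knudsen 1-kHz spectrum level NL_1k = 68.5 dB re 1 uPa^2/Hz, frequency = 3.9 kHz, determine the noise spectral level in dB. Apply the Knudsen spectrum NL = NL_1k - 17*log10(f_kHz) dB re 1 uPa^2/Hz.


NL = NL_1k - 17*log10(f_kHz) = 68.5 - 17*log10(3.9) = 68.5 - (10.05) = 58.45

58.45 dB


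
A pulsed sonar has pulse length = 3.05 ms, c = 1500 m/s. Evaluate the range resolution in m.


dR = c*tau/2 = 1500 * 3.05e-3 / 2 = 2.2875

2.2875 m


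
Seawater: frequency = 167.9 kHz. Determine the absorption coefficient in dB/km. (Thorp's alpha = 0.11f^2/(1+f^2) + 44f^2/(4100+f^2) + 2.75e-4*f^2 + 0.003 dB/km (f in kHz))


46.279 dB/km


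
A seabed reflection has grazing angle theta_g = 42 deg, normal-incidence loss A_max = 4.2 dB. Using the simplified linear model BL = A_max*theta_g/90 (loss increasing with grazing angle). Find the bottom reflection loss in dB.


BL = A_max * theta_g / 90 = 4.2 * 42 / 90 = 1.96

1.96 dB


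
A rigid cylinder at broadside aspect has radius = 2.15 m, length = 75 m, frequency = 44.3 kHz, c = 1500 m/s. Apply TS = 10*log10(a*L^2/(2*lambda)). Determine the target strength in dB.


lambda = 1500/44300 = 0.03386 m
TS = 10*log10(2.15*75^2/(2*0.03386)) = 52.52

52.52 dB


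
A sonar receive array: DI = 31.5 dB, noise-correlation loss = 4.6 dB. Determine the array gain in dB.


AG = DI - L_corr = 31.5 - 4.6 = 26.9

26.9 dB


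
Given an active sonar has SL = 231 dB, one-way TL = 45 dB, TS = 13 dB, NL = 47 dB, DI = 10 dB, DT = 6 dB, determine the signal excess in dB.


SE = SL - 2*TL + TS - NL + DI - DT = 231 - 2*45 + (13) - 47 + 10 - 6 = 111

111 dB


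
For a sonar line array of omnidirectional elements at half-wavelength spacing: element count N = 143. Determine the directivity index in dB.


21.55 dB


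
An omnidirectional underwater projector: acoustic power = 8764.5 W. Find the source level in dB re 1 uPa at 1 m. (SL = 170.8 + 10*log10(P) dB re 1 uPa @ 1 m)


SL = 170.8 + 10*log10(8764.5) = 170.8 + 39.43 = 210.23

210.23 dB


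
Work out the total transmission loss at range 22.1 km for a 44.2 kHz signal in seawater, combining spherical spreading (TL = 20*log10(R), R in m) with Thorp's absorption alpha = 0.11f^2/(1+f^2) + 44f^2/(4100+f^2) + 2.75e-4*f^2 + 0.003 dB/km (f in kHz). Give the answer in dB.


415.07 dB


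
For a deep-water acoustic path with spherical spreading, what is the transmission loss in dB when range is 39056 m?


TL = 20*log10(39056) = 91.83

91.83 dB


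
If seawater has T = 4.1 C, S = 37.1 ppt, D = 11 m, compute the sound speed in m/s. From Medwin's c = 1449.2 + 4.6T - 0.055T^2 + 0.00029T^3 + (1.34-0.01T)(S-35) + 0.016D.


c = 1449.2 + 4.6*4.1 - 0.055*4.1^2 + 0.00029*4.1^3 + (1.34 - 0.01*4.1)*(37.1 - 35) + 0.016*11 = 1470.06

1470.06 m/s


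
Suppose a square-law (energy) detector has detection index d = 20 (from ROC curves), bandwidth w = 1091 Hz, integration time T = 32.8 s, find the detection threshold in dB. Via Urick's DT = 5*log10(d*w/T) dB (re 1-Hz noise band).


DT = 5*log10(d*w/T) = 5*log10(20 * 1091 / 32.8) = 5*log10(665.24) = 14.11

14.11 dB


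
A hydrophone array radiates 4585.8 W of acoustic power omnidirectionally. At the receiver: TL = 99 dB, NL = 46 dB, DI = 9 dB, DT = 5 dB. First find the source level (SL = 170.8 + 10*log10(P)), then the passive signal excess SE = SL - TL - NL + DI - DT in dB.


Step 1: SL = 170.8 + 10*log10(4585.8) = 207.41 dB
Step 2: SE = SL - TL - NL + DI - DT = 207.41 - 99 - 46 + 9 - 5 = 66.41

66.41 dB


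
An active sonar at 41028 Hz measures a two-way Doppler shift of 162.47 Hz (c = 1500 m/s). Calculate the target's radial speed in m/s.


From fd = 2*f*v/c, v = c*fd/(2*f) = 1500 * 162.47 / (2*41028) = 2.97

2.97 m/s


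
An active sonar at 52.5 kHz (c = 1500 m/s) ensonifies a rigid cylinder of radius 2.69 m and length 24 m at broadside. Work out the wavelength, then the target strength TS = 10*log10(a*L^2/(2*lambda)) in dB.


Step 1: lambda = c/f = 1500/52500 = 0.02857 m
Step 2: TS = 10*log10(a*L^2/(2*lambda)) = 10*log10(2.69*24^2/(2*0.02857)) = 44.33

44.33 dB


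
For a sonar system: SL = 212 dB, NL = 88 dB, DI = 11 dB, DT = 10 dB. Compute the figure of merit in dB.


FOM = SL - NL + DI - DT = 212 - 88 + 11 - 10 = 125

125 dB


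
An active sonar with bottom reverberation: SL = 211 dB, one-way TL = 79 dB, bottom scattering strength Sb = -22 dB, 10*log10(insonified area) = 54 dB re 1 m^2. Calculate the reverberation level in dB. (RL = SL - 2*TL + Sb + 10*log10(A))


85 dB


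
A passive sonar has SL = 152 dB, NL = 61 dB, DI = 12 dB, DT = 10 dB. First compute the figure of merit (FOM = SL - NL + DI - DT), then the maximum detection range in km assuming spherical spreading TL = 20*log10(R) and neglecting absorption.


Step 1: FOM = SL - NL + DI - DT = 152 - 61 + 12 - 10 = 93 dB
Step 2: at max range FOM = TL = 20*log10(R), so R = 10^(93/20) = 44668.36 m = 44.67 km

44.67 km


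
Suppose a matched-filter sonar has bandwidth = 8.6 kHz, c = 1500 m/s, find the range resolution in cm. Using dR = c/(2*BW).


8.72 cm


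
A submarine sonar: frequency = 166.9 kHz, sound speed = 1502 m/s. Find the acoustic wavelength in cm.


lambda = c/f = 1502 / 166900 = 0.009 m = 0.9 cm

0.9 cm


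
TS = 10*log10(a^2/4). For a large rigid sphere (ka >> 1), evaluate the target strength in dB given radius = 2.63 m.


TS = 10*log10(2.63^2 / 4) = 10*log10(1.729225) = 2.38

2.38 dB


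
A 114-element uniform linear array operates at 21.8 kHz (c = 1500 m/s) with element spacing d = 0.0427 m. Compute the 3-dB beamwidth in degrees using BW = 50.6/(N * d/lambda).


Step 1: lambda = 1500/21800 = 0.06881 m
Step 2: d/lambda = 0.0427/0.06881 = 0.6205
Step 3: BW = 50.6/(N * d/lambda) = 50.6/(114 * 0.6205) = 0.72

0.72 deg


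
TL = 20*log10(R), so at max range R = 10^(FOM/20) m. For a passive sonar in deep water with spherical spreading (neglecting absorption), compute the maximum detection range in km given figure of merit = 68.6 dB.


At max range FOM = TL, so 20*log10(R) = 68.6
R = 10^(68.6/20) = 2691.53 m = 2.69 km

2.69 km


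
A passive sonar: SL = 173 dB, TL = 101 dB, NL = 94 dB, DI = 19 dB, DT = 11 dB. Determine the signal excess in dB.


SE = SL - TL - NL + DI - DT = 173 - 101 - 94 + 19 - 11 = -14

-14 dB


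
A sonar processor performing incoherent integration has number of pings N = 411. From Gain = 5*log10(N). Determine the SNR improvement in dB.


Gain = 5*log10(411) = 13.07

13.07 dB


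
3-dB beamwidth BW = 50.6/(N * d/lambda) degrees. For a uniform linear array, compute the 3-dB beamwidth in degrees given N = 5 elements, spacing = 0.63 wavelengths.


BW = 50.6 / (5 * 0.63) = 50.6 / 3.15 = 16.06

16.06 deg


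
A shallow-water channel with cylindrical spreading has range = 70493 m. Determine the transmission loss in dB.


TL = 10*log10(70493) = 48.48

48.48 dB
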